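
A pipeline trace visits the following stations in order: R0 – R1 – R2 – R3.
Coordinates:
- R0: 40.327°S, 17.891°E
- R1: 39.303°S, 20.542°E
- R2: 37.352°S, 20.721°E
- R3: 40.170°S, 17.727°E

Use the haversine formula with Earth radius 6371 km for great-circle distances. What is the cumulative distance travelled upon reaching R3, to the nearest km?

878 km

Leg distances:
R0→R1: 253.4 km  (cumulative 253.4 km)
R1→R2: 217.5 km  (cumulative 470.9 km)
R2→R3: 406.9 km  (cumulative 877.8 km)
Cumulative distance at R3 ≈ 878 km.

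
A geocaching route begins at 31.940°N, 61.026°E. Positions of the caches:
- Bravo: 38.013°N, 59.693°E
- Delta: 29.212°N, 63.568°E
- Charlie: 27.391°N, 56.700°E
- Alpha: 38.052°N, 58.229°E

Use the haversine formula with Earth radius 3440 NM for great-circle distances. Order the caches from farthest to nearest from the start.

Distance from the start at 31.940°N, 61.026°E to each:
Alpha 38.052°N, 58.229°E: 391.8 NM
Bravo 38.013°N, 59.693°E: 370.5 NM
Charlie 27.391°N, 56.700°E: 354.2 NM
Delta 29.212°N, 63.568°E: 210.0 NM

Alpha, Bravo, Charlie, Delta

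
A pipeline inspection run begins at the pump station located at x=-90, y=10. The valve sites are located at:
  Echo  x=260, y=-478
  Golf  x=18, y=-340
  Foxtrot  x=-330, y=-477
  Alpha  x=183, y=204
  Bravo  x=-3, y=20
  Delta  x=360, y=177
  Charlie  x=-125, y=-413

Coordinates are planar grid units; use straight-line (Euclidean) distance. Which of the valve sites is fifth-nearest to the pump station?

Distance to each, sorted:
Bravo: 87.6
Alpha: 334.9
Golf: 366.3
Charlie: 424.4
Delta: 480.0
Foxtrot: 542.9
Echo: 600.5
The fifth-nearest is Delta at 480.0.

Delta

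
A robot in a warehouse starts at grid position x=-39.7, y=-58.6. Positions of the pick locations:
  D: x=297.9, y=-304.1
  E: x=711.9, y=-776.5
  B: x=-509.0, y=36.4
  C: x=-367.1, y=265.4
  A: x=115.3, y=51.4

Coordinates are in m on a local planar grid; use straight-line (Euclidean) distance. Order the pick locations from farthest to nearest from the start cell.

E, B, C, D, A

Distance from the start cell at x=-39.7, y=-58.6 to each:
E x=711.9, y=-776.5: 1039.4 m
B x=-509.0, y=36.4: 478.8 m
C x=-367.1, y=265.4: 460.6 m
D x=297.9, y=-304.1: 417.4 m
A x=115.3, y=51.4: 190.1 m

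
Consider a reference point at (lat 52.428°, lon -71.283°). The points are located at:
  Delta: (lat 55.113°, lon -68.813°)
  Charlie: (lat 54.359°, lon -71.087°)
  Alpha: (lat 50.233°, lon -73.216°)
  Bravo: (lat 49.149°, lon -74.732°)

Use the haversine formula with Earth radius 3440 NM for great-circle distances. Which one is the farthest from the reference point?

Bravo

Distances from the reference point ((lat 52.428°, lon -71.283°)):
Bravo: 236.4 NM
Delta: 183.5 NM
Alpha: 150.4 NM
Charlie: 116.1 NM
The farthest is Bravo at 236.4 NM.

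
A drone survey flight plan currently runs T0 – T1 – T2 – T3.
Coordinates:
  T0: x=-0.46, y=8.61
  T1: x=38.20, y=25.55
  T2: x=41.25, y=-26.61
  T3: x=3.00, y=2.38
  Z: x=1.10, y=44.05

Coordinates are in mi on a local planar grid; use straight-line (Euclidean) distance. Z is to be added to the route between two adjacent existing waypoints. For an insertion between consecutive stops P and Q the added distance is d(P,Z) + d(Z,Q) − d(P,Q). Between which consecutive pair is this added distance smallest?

between T0 and T1

Added distance for inserting Z between each consecutive pair:
T0–T1: 34.7 mi
T1–T2: 70.5 mi
T2–T3: 75.0 mi
Smallest added distance is 34.7 mi, inserting between T0 and T1.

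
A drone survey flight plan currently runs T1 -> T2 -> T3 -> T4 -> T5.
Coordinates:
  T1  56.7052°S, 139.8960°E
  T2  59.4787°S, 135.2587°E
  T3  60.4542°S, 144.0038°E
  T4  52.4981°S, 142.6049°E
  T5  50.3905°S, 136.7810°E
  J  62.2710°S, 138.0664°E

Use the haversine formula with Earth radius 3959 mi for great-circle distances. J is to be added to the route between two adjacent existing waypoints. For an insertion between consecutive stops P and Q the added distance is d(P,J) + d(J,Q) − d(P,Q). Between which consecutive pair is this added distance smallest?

between T2 and T3

Added distance for inserting J between each consecutive pair:
T1–T2: 349.0 mi
T2–T3: 138.3 mi
T3–T4: 376.5 mi
T4–T5: 1228.1 mi
Smallest added distance is 138.3 mi, inserting between T2 and T3.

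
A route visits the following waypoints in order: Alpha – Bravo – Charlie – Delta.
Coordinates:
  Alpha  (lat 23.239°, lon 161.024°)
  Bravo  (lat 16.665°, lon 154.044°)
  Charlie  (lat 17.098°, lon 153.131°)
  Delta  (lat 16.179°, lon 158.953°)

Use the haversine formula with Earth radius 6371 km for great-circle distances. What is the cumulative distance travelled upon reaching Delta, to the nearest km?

Leg distances:
Alpha→Bravo: 1032.3 km  (cumulative 1032.3 km)
Bravo→Charlie: 108.4 km  (cumulative 1140.8 km)
Charlie→Delta: 628.6 km  (cumulative 1769.4 km)
Cumulative distance at Delta ≈ 1769 km.

1769 km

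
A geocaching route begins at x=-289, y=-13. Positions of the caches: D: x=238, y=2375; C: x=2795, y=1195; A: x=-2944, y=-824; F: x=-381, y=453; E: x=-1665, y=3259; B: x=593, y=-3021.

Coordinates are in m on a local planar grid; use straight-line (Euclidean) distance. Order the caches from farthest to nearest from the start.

Distances from the start:
E x=-1665, y=3259: 3549.6 m
C x=2795, y=1195: 3312.1 m
B x=593, y=-3021: 3134.6 m
A x=-2944, y=-824: 2776.1 m
D x=238, y=2375: 2445.5 m
F x=-381, y=453: 475.0 m

E, C, B, A, D, F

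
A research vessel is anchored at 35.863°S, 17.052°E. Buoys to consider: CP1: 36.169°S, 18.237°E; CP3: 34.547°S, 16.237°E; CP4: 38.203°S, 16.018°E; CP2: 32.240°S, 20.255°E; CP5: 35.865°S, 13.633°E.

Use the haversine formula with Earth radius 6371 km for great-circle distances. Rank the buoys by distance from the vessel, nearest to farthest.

Computing each great-circle distance from 35.863°S, 17.052°E:
CP1 36.169°S, 18.237°E: 111.9 km
CP3 34.547°S, 16.237°E: 164.0 km
CP4 38.203°S, 16.018°E: 275.9 km
CP5 35.865°S, 13.633°E: 308.1 km
CP2 32.240°S, 20.255°E: 499.3 km

CP1, CP3, CP4, CP5, CP2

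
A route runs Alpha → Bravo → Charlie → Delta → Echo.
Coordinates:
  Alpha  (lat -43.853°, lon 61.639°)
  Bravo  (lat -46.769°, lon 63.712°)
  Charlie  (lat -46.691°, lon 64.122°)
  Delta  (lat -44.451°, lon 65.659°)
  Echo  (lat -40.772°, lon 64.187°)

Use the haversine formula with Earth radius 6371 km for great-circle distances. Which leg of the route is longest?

Leg distances:
Alpha→Bravo: 362.5 km
Bravo→Charlie: 32.4 km
Charlie→Delta: 276.3 km
Delta→Echo: 426.4 km
The longest leg is Delta–Echo at 426.4 km.

Delta–Echo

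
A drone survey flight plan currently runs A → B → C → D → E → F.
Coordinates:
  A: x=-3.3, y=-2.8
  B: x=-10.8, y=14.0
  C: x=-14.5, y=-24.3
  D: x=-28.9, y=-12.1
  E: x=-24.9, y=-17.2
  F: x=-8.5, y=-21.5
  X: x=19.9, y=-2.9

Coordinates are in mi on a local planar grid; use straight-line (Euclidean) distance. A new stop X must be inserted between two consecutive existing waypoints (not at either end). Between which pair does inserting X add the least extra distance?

between B and C

Added distance for inserting X between each consecutive pair:
A–B: 39.8 mi
B–C: 37.1 mi
C–D: 71.3 mi
D–E: 90.2 mi
E–F: 64.0 mi
Smallest added distance is 37.1 mi, inserting between B and C.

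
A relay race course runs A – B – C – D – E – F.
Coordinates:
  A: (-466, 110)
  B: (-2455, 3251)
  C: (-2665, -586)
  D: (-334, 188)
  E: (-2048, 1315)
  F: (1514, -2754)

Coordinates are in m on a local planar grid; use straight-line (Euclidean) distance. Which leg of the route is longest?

Leg distances:
A→B: 3717.8 m
B→C: 3842.7 m
C→D: 2456.1 m
D→E: 2051.3 m
E→F: 5407.8 m
The longest leg is E–F at 5407.8 m.

E–F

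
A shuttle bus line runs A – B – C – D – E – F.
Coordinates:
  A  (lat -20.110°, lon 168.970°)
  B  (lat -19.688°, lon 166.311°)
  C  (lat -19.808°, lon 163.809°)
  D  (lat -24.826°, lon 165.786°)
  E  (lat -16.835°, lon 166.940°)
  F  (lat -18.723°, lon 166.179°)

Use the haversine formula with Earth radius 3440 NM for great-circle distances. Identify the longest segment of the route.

D–E

Leg distances:
A→B: 152.2 NM
B→C: 141.6 NM
C→D: 320.6 NM
D→E: 484.1 NM
E→F: 121.4 NM
The longest leg is D–E at 484.1 NM.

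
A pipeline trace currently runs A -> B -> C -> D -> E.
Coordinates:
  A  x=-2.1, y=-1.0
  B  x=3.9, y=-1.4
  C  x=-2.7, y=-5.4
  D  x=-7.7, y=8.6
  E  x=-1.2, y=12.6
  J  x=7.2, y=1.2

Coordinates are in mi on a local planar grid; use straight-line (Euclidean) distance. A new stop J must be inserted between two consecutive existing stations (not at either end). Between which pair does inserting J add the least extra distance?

Added distance for inserting J between each consecutive pair:
A–B: 7.7 mi
B–C: 8.4 mi
C–D: 13.7 mi
D–E: 23.2 mi
Smallest added distance is 7.7 mi, inserting between A and B.

between A and B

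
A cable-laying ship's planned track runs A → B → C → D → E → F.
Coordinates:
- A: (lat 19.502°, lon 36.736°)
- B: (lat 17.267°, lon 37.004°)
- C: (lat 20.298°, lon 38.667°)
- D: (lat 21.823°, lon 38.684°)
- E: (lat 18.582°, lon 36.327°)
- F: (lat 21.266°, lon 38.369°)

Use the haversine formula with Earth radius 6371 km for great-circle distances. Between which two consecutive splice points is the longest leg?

D–E

Leg distances:
A→B: 250.1 km
B→C: 379.8 km
C→D: 169.6 km
D→E: 436.3 km
E→F: 366.9 km
The longest leg is D–E at 436.3 km.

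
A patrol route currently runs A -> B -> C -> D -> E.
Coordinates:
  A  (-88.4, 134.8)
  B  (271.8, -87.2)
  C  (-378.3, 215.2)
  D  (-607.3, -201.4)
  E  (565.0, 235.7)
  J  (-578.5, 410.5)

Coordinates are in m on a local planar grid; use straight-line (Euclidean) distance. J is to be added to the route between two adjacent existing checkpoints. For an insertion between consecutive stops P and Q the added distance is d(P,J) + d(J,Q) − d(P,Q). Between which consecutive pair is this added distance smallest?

Added distance for inserting J between each consecutive pair:
A–B: 1124.5 m
B–C: 547.9 m
C–D: 416.9 m
D–E: 518.2 m
Smallest added distance is 416.9 m, inserting between C and D.

between C and D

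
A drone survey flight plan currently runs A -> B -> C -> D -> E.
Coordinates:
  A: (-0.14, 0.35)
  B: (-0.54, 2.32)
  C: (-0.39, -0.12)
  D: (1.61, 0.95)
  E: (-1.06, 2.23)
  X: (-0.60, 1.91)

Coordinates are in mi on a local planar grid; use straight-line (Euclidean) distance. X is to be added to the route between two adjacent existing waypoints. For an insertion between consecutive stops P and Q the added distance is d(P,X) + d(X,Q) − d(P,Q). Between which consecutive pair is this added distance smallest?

between D and E

Added distance for inserting X between each consecutive pair:
A–B: 0.0 mi
B–C: 0.0 mi
C–D: 2.2 mi
D–E: 0.0 mi
Smallest added distance is 0.0 mi, inserting between D and E.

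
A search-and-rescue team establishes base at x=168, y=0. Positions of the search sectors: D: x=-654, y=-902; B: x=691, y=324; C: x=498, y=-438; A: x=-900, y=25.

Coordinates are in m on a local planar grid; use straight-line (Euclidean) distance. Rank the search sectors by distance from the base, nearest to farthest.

C, B, A, D

Distances from the base:
C x=498, y=-438: 548.4 m
B x=691, y=324: 615.2 m
A x=-900, y=25: 1068.3 m
D x=-654, y=-902: 1220.4 m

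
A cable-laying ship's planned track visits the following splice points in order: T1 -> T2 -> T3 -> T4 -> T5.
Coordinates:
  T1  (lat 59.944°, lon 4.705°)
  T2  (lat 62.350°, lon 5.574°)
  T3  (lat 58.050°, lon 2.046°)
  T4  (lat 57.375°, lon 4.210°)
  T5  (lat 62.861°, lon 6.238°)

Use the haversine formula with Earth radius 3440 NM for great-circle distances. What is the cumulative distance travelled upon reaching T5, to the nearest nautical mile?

841 NM

Leg distances:
T1→T2: 146.6 NM  (cumulative 146.6 NM)
T2→T3: 278.7 NM  (cumulative 425.3 NM)
T3→T4: 80.4 NM  (cumulative 505.7 NM)
T4→T5: 334.9 NM  (cumulative 840.6 NM)
Cumulative distance at T5 ≈ 841 NM.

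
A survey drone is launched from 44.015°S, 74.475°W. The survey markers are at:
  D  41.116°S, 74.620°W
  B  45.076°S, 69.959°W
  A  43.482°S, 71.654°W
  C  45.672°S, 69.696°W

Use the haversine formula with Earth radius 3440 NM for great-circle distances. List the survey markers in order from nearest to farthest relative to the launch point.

Computing each great-circle distance from 44.015°S, 74.475°W:
A 43.482°S, 71.654°W: 126.5 NM
D 41.116°S, 74.620°W: 174.2 NM
B 45.076°S, 69.959°W: 203.4 NM
C 45.672°S, 69.696°W: 226.4 NM

A, D, B, C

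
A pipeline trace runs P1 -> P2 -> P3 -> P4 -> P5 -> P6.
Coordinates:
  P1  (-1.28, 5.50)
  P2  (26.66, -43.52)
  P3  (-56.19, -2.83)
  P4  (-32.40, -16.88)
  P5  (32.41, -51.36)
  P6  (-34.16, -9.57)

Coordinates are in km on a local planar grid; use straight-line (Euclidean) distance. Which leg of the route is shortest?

P3–P4

Leg distances:
P1→P2: 56.4 km
P2→P3: 92.3 km
P3→P4: 27.6 km
P4→P5: 73.4 km
P5→P6: 78.6 km
The shortest leg is P3–P4 at 27.6 km.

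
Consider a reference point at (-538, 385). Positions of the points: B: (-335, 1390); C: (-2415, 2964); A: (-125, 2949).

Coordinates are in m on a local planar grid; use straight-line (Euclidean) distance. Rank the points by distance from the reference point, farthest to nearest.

C, A, B

Distances from the reference point:
C (-2415, 2964): 3189.7 m
A (-125, 2949): 2597.0 m
B (-335, 1390): 1025.3 m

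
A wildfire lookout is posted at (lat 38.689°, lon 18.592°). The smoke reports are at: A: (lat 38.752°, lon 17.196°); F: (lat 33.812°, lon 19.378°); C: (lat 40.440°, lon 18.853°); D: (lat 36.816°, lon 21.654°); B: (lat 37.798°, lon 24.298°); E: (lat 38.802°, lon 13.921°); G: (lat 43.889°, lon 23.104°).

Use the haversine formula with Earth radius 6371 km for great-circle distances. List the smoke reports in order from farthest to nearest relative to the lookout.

Distance from the lookout at (lat 38.689°, lon 18.592°) to each:
G (lat 43.889°, lon 23.104°): 690.0 km
F (lat 33.812°, lon 19.378°): 546.9 km
B (lat 37.798°, lon 24.298°): 508.0 km
E (lat 38.802°, lon 13.921°): 405.2 km
D (lat 36.816°, lon 21.654°): 340.3 km
C (lat 40.440°, lon 18.853°): 196.0 km
A (lat 38.752°, lon 17.196°): 121.3 km

G, F, B, E, D, C, A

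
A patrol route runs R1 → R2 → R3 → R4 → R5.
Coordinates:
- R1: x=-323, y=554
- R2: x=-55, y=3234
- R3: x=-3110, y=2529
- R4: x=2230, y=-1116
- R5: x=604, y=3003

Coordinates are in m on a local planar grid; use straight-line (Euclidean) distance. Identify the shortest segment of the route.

R1–R2

Leg distances:
R1→R2: 2693.4 m
R2→R3: 3135.3 m
R3→R4: 6465.4 m
R4→R5: 4428.3 m
The shortest leg is R1–R2 at 2693.4 m.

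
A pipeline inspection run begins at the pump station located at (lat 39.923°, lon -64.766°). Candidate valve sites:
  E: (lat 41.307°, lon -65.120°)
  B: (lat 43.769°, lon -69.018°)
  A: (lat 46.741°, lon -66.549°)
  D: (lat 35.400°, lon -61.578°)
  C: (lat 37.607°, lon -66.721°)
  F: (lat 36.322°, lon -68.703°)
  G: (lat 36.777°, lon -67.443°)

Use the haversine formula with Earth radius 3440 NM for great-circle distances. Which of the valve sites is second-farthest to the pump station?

Distance to each, sorted:
A: 416.7 NM
D: 310.9 NM
B: 299.1 NM
F: 285.1 NM
G: 227.1 NM
C: 166.5 NM
E: 84.6 NM
The second-farthest is D at 310.9 NM.

D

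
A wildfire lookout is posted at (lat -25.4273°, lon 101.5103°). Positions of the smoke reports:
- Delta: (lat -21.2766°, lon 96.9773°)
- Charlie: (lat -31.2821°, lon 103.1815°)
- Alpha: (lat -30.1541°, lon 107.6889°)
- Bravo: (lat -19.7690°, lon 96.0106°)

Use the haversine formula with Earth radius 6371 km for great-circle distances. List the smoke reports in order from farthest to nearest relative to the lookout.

Bravo, Alpha, Charlie, Delta

Computing each great-circle distance from (lat -25.4273°, lon 101.5103°):
Bravo (lat -19.7690°, lon 96.0106°): 845.1 km
Alpha (lat -30.1541°, lon 107.6889°): 803.2 km
Charlie (lat -31.2821°, lon 103.1815°): 671.2 km
Delta (lat -21.2766°, lon 96.9773°): 653.5 km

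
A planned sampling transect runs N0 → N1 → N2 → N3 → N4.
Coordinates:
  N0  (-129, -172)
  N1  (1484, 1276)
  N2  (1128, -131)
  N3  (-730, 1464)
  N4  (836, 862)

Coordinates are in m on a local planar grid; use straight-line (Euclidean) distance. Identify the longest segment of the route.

Leg distances:
N0→N1: 2167.6 m
N1→N2: 1451.3 m
N2→N3: 2448.7 m
N3→N4: 1677.7 m
The longest leg is N2–N3 at 2448.7 m.

N2–N3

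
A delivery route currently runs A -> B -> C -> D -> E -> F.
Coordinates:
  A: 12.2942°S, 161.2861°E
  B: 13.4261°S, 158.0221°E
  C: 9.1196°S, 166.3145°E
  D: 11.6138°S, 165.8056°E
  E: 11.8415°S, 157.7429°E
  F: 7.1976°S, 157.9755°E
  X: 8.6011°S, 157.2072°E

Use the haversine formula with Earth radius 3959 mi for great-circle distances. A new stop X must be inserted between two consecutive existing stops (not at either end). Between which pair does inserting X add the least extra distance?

between E and F

Added distance for inserting X between each consecutive pair:
A–B: 481.3 mi
B–C: 325.0 mi
C–D: 1067.8 mi
D–E: 301.9 mi
E–F: 15.9 mi
Smallest added distance is 15.9 mi, inserting between E and F.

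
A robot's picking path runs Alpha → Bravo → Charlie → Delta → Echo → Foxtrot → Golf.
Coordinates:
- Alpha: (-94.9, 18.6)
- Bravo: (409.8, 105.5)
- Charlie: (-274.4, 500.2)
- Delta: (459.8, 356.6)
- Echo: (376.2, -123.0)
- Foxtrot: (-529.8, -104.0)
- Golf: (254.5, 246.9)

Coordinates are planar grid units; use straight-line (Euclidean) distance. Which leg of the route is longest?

Leg distances:
Alpha→Bravo: 512.1
Bravo→Charlie: 789.9
Charlie→Delta: 748.1
Delta→Echo: 486.8
Echo→Foxtrot: 906.2
Foxtrot→Golf: 859.2
The longest leg is Echo–Foxtrot at 906.2.

Echo–Foxtrot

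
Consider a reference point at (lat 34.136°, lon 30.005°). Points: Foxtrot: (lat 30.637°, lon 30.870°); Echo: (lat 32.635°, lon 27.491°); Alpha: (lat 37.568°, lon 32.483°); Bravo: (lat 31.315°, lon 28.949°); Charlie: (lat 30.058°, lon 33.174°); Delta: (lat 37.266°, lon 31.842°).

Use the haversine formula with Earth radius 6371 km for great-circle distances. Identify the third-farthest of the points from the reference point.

Distance to each, sorted:
Charlie: 542.8 km
Alpha: 442.1 km
Foxtrot: 397.5 km
Delta: 385.5 km
Bravo: 328.9 km
Echo: 286.9 km
The third-farthest is Foxtrot at 397.5 km.

Foxtrot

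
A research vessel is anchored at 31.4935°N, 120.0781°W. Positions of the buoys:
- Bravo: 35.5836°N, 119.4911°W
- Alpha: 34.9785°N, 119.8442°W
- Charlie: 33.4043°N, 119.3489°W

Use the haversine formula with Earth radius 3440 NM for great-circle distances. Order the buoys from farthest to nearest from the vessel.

Bravo, Alpha, Charlie

Computing each great-circle distance from 31.4935°N, 120.0781°W:
Bravo 35.5836°N, 119.4911°W: 247.3 NM
Alpha 34.9785°N, 119.8442°W: 209.6 NM
Charlie 33.4043°N, 119.3489°W: 120.5 NM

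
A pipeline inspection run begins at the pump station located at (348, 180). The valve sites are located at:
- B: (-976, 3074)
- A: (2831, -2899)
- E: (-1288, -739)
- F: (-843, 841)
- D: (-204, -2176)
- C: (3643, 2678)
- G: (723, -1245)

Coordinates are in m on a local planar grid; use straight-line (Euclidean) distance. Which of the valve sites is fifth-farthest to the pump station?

E

Distances from the pump station ((348, 180)):
C: 4134.9 m
A: 3955.4 m
B: 3182.5 m
D: 2419.8 m
E: 1876.4 m
G: 1473.5 m
F: 1362.1 m
The fifth-farthest is E at 1876.4 m.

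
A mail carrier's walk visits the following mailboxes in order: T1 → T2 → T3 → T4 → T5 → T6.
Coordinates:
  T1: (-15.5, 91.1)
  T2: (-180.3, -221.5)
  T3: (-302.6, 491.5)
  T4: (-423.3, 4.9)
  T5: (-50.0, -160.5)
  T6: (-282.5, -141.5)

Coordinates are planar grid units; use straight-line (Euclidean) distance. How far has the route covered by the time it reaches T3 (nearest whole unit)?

Leg distances:
T1→T2: 353.4  (cumulative 353.4)
T2→T3: 723.4  (cumulative 1076.8)
Cumulative distance at T3 ≈ 1077.

1077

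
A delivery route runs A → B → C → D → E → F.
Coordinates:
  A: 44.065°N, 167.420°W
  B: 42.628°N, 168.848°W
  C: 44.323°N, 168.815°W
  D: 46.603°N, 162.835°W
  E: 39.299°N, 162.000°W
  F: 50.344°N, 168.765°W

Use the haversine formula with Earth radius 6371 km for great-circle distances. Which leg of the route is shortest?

Leg distances:
A→B: 197.1 km
B→C: 188.5 km
C→D: 530.6 km
D→E: 815.0 km
E→F: 1337.7 km
The shortest leg is B–C at 188.5 km.

B–C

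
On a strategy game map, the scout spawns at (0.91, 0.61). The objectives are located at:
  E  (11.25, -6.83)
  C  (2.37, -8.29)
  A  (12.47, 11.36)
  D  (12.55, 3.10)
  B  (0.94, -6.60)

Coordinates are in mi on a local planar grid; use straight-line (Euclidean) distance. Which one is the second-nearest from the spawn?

Distances from the spawn ((0.91, 0.61)):
B: 7.2 mi
C: 9.0 mi
D: 11.9 mi
E: 12.7 mi
A: 15.8 mi
The second-nearest is C at 9.0 mi.

C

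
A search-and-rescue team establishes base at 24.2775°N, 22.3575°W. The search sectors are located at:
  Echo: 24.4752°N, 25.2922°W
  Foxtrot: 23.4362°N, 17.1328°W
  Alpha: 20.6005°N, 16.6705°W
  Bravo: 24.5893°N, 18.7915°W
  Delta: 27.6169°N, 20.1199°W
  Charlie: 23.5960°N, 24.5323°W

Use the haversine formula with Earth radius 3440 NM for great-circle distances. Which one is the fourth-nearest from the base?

Delta

Distance to each, sorted:
Charlie: 126.2 NM
Echo: 160.9 NM
Bravo: 195.8 NM
Delta: 234.1 NM
Foxtrot: 291.3 NM
Alpha: 385.1 NM
The fourth-nearest is Delta at 234.1 NM.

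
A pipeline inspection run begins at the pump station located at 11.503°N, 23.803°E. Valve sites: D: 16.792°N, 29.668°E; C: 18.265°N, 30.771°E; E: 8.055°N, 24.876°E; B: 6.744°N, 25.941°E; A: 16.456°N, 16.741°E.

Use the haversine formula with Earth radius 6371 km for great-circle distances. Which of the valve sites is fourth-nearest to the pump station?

A

Distances from the pump station (11.503°N, 23.803°E):
E: 401.0 km
B: 578.9 km
D: 863.4 km
A: 939.9 km
C: 1060.8 km
The fourth-nearest is A at 939.9 km.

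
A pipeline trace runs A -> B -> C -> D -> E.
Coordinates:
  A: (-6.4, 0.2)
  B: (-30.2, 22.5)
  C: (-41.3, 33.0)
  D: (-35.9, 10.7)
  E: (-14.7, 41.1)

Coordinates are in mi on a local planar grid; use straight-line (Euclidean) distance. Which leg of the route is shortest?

B–C

Leg distances:
A→B: 32.6 mi
B→C: 15.3 mi
C→D: 22.9 mi
D→E: 37.1 mi
The shortest leg is B–C at 15.3 mi.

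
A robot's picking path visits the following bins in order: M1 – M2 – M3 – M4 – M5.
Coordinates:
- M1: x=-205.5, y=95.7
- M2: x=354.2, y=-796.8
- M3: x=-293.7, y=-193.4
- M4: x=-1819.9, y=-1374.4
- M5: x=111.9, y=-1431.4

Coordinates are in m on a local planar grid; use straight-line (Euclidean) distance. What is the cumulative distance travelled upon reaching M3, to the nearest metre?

1939 m

Leg distances:
M1→M2: 1053.5 m  (cumulative 1053.5 m)
M2→M3: 885.4 m  (cumulative 1938.8 m)
Cumulative distance at M3 ≈ 1939 m.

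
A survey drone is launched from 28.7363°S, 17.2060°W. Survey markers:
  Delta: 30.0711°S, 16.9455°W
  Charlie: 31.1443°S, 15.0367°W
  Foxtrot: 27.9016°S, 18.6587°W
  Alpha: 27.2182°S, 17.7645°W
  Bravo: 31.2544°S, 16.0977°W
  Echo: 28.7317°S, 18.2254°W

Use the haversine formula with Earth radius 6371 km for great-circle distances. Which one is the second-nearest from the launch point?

Delta

Distance to each, sorted:
Echo: 99.4 km
Delta: 150.6 km
Foxtrot: 169.8 km
Alpha: 177.5 km
Bravo: 299.6 km
Charlie: 339.7 km
The second-nearest is Delta at 150.6 km.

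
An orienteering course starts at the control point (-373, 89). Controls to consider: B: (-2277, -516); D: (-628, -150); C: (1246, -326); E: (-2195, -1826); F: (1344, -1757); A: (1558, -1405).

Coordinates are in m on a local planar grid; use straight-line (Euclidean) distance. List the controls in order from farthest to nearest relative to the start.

E, F, A, B, C, D

Computing each straight-line distance from (-373, 89):
E (-2195, -1826): 2643.3 m
F (1344, -1757): 2521.1 m
A (1558, -1405): 2441.5 m
B (-2277, -516): 1997.8 m
C (1246, -326): 1671.3 m
D (-628, -150): 349.5 m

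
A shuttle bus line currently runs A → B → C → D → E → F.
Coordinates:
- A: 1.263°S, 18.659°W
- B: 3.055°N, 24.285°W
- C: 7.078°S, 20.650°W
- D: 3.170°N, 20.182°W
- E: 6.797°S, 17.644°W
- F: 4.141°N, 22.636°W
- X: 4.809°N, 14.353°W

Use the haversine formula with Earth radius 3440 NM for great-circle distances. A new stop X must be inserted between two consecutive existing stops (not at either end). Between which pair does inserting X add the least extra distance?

Added distance for inserting X between each consecutive pair:
A–B: 625.2 NM
B–C: 765.2 NM
C–D: 554.1 NM
D–E: 469.5 NM
E–F: 499.9 NM
Smallest added distance is 469.5 NM, inserting between D and E.

between D and E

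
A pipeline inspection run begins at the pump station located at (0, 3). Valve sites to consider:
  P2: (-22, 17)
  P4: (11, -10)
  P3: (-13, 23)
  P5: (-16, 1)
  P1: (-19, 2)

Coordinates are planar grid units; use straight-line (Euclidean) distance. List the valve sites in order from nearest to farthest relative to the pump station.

Distances from the pump station:
P5 (-16, 1): 16.1
P4 (11, -10): 17.0
P1 (-19, 2): 19.0
P3 (-13, 23): 23.9
P2 (-22, 17): 26.1

P5, P4, P1, P3, P2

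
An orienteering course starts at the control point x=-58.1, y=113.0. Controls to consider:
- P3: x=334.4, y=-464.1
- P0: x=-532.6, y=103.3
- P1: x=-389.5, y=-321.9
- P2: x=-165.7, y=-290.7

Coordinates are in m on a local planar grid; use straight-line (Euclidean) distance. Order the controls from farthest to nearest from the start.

Distances from the start:
P3 x=334.4, y=-464.1: 697.9 m
P1 x=-389.5, y=-321.9: 546.8 m
P0 x=-532.6, y=103.3: 474.6 m
P2 x=-165.7, y=-290.7: 417.8 m

P3, P1, P0, P2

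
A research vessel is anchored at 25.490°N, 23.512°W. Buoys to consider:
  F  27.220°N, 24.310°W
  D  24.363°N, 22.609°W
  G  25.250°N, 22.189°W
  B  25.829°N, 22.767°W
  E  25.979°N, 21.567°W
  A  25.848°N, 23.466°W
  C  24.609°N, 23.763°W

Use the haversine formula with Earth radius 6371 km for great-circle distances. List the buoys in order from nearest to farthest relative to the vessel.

Distances from the vessel:
A 25.848°N, 23.466°W: 40.1 km
B 25.829°N, 22.767°W: 83.6 km
C 24.609°N, 23.763°W: 101.2 km
G 25.250°N, 22.189°W: 135.6 km
D 24.363°N, 22.609°W: 154.9 km
E 25.979°N, 21.567°W: 202.3 km
F 27.220°N, 24.310°W: 208.1 km

A, B, C, G, D, E, F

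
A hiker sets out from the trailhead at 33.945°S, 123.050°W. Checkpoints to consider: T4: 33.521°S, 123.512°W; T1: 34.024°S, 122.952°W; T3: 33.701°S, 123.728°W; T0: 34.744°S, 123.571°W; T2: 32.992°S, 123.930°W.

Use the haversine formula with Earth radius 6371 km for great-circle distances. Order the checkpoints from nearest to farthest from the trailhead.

T1, T4, T3, T0, T2

Distance from the trailhead at 33.945°S, 123.050°W to each:
T1 34.024°S, 122.952°W: 12.6 km
T4 33.521°S, 123.512°W: 63.6 km
T3 33.701°S, 123.728°W: 68.3 km
T0 34.744°S, 123.571°W: 100.9 km
T2 32.992°S, 123.930°W: 133.8 km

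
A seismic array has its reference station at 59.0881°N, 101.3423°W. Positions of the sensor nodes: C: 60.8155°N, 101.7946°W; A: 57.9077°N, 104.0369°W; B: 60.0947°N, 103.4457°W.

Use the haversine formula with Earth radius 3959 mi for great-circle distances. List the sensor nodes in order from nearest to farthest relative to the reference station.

B, C, A

Distances from the reference station:
B 60.0947°N, 103.4457°W: 101.2 mi
C 60.8155°N, 101.7946°W: 120.4 mi
A 57.9077°N, 104.0369°W: 126.9 mi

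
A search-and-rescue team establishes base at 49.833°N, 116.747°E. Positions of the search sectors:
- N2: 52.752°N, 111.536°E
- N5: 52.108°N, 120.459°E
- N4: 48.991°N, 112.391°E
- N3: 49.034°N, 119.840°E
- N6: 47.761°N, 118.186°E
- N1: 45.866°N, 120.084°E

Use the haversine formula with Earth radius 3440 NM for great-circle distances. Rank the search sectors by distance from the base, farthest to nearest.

N1, N2, N5, N4, N6, N3

Distances from the base:
N1 45.866°N, 120.084°E: 273.4 NM
N2 52.752°N, 111.536°E: 262.5 NM
N5 52.108°N, 120.459°E: 195.8 NM
N4 48.991°N, 112.391°E: 177.5 NM
N6 47.761°N, 118.186°E: 136.8 NM
N3 49.034°N, 119.840°E: 129.9 NM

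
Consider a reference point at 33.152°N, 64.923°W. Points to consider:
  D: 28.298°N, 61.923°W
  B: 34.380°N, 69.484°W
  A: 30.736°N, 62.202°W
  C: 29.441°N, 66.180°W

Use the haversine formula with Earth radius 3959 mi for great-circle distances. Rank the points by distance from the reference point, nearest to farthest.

A, C, B, D

Computing each great-circle distance from 33.152°N, 64.923°W:
A 30.736°N, 62.202°W: 230.9 mi
C 29.441°N, 66.180°W: 266.9 mi
B 34.380°N, 69.484°W: 275.4 mi
D 28.298°N, 61.923°W: 379.7 mi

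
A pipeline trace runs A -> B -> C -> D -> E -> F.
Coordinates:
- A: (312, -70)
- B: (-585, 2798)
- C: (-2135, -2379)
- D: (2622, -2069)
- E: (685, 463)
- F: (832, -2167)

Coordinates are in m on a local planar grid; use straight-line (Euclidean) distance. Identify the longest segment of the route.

Leg distances:
A→B: 3005.0 m
B→C: 5404.1 m
C→D: 4767.1 m
D→E: 3187.9 m
E→F: 2634.1 m
The longest leg is B–C at 5404.1 m.

B–C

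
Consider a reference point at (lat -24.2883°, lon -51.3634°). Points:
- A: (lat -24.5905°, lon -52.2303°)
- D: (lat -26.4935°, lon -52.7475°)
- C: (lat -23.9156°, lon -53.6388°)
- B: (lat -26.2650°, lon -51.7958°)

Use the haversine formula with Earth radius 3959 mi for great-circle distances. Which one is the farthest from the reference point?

D

Distance to each, sorted:
D: 175.2 mi
C: 145.8 mi
B: 139.2 mi
A: 58.4 mi
The farthest is D at 175.2 mi.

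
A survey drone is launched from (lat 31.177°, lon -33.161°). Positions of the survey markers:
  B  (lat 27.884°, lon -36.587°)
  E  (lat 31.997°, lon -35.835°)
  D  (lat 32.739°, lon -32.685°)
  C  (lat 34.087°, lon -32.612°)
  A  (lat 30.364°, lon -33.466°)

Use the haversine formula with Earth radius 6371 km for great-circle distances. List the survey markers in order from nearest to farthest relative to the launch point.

Computing each great-circle distance from (lat 31.177°, lon -33.161°):
A (lat 30.364°, lon -33.466°): 95.0 km
D (lat 32.739°, lon -32.685°): 179.4 km
E (lat 31.997°, lon -35.835°): 269.2 km
C (lat 34.087°, lon -32.612°): 327.6 km
B (lat 27.884°, lon -36.587°): 493.8 km

A, D, E, C, B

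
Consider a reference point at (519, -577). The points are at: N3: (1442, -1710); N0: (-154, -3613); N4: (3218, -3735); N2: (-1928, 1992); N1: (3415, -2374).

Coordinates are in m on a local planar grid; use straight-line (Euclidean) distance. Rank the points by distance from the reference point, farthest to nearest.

Distance from the reference point at (519, -577) to each:
N4 (3218, -3735): 4154.2 m
N2 (-1928, 1992): 3547.9 m
N1 (3415, -2374): 3408.2 m
N0 (-154, -3613): 3109.7 m
N3 (1442, -1710): 1461.4 m

N4, N2, N1, N0, N3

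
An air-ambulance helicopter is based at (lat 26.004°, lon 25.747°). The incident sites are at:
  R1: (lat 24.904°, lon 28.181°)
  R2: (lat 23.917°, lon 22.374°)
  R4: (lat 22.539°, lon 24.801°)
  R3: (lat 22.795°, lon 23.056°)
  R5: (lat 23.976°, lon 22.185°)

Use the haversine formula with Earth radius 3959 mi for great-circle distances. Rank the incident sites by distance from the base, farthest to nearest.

Computing each great-circle distance from (lat 26.004°, lon 25.747°):
R3 (lat 22.795°, lon 23.056°): 279.0 mi
R5 (lat 23.976°, lon 22.185°): 263.4 mi
R2 (lat 23.917°, lon 22.374°): 255.8 mi
R4 (lat 22.539°, lon 24.801°): 246.7 mi
R1 (lat 24.904°, lon 28.181°): 169.8 mi

R3, R5, R2, R4, R1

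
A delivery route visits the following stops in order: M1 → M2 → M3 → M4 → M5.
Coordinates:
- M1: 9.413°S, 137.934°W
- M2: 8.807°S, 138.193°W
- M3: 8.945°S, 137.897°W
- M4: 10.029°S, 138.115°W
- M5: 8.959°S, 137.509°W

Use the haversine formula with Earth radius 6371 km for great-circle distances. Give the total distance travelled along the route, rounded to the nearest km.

368 km

Leg distances:
M1→M2: 73.1 km  (cumulative 73.1 km)
M2→M3: 36.0 km  (cumulative 109.1 km)
M3→M4: 122.9 km  (cumulative 232.0 km)
M4→M5: 136.3 km  (cumulative 368.3 km)
Total route length ≈ 368 km.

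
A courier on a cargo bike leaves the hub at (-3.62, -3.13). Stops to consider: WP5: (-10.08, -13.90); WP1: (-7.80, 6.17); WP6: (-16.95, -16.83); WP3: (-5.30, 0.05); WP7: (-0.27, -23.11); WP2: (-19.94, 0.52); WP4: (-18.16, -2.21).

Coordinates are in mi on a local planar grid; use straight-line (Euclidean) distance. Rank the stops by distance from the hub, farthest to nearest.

WP7, WP6, WP2, WP4, WP5, WP1, WP3

Distance from the hub at (-3.62, -3.13) to each:
WP7 (-0.27, -23.11): 20.3 mi
WP6 (-16.95, -16.83): 19.1 mi
WP2 (-19.94, 0.52): 16.7 mi
WP4 (-18.16, -2.21): 14.6 mi
WP5 (-10.08, -13.90): 12.6 mi
WP1 (-7.80, 6.17): 10.2 mi
WP3 (-5.30, 0.05): 3.6 mi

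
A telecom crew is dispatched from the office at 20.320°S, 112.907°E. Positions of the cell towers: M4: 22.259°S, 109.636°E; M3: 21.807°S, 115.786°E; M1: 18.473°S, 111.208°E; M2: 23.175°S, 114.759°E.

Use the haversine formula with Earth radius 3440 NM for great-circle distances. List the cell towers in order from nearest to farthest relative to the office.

Computing each great-circle distance from 20.320°S, 112.907°E:
M1 18.473°S, 111.208°E: 146.8 NM
M3 21.807°S, 115.786°E: 184.4 NM
M2 23.175°S, 114.759°E: 200.1 NM
M4 22.259°S, 109.636°E: 216.9 NM

M1, M3, M2, M4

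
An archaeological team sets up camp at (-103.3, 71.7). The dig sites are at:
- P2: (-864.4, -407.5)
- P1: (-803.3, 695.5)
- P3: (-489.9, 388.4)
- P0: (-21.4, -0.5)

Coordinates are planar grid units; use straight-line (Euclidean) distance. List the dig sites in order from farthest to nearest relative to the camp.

Distances from the camp:
P1 (-803.3, 695.5): 937.6
P2 (-864.4, -407.5): 899.4
P3 (-489.9, 388.4): 499.8
P0 (-21.4, -0.5): 109.2

P1, P2, P3, P0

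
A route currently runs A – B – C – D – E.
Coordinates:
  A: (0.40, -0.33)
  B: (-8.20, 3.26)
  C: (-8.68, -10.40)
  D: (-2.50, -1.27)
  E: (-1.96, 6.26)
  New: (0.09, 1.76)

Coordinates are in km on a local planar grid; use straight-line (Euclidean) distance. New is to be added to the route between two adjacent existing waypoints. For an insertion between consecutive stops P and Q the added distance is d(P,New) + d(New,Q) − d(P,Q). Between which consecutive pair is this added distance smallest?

between A and B

Added distance for inserting New between each consecutive pair:
A–B: 1.2 km
B–C: 9.7 km
C–D: 8.0 km
D–E: 1.4 km
Smallest added distance is 1.2 km, inserting between A and B.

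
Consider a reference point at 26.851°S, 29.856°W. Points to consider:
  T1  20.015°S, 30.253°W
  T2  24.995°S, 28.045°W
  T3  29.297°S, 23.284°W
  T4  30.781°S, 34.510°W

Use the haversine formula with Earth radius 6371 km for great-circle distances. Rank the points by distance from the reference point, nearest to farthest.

Computing each great-circle distance from 26.851°S, 29.856°W:
T2 24.995°S, 28.045°W: 274.6 km
T4 30.781°S, 34.510°W: 629.6 km
T3 29.297°S, 23.284°W: 699.7 km
T1 20.015°S, 30.253°W: 761.2 km

T2, T4, T3, T1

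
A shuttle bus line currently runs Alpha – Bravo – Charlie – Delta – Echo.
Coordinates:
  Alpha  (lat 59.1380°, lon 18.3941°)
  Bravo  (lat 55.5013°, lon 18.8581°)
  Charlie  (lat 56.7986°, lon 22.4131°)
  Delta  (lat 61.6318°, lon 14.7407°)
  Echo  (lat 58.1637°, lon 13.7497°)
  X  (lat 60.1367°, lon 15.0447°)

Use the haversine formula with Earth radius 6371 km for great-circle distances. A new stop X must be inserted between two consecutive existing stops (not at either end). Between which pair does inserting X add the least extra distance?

between Delta and Echo

Added distance for inserting X between each consecutive pair:
Alpha–Bravo: 375.7 km
Bravo–Charlie: 865.7 km
Charlie–Delta: 41.9 km
Delta–Echo: 9.0 km
Smallest added distance is 9.0 km, inserting between Delta and Echo.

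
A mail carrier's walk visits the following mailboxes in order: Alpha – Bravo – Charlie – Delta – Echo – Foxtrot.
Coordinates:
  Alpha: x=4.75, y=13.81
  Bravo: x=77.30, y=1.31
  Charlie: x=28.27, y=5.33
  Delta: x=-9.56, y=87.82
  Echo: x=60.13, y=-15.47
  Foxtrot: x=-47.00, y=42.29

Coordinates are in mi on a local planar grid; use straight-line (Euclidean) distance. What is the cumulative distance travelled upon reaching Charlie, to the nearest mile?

Leg distances:
Alpha→Bravo: 73.6 mi  (cumulative 73.6 mi)
Bravo→Charlie: 49.2 mi  (cumulative 122.8 mi)
Cumulative distance at Charlie ≈ 123 mi.

123 mi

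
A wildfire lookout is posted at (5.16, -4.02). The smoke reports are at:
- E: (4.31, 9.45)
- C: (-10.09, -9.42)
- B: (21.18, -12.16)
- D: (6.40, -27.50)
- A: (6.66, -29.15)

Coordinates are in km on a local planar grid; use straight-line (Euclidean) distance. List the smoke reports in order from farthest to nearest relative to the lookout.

Computing each straight-line distance from (5.16, -4.02):
A (6.66, -29.15): 25.2 km
D (6.40, -27.50): 23.5 km
B (21.18, -12.16): 18.0 km
C (-10.09, -9.42): 16.2 km
E (4.31, 9.45): 13.5 km

A, D, B, C, E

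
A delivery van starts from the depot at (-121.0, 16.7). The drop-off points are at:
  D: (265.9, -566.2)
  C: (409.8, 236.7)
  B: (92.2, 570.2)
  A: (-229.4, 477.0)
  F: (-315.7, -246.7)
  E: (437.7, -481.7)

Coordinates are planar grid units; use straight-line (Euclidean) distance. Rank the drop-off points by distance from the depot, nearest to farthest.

F, A, C, B, D, E

Computing each straight-line distance from (-121.0, 16.7):
F (-315.7, -246.7): 327.5
A (-229.4, 477.0): 472.9
C (409.8, 236.7): 574.6
B (92.2, 570.2): 593.1
D (265.9, -566.2): 699.6
E (437.7, -481.7): 748.7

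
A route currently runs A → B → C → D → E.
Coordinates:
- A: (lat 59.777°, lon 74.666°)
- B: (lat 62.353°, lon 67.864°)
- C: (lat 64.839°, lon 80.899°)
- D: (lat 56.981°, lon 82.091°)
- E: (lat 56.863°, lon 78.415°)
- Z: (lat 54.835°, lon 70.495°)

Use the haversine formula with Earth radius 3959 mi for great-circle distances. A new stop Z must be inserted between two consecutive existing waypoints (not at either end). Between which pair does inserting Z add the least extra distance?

Added distance for inserting Z between each consecutive pair:
A–B: 614.5 mi
B–C: 870.8 mi
C–D: 705.5 mi
D–E: 670.8 mi
Smallest added distance is 614.5 mi, inserting between A and B.

between A and B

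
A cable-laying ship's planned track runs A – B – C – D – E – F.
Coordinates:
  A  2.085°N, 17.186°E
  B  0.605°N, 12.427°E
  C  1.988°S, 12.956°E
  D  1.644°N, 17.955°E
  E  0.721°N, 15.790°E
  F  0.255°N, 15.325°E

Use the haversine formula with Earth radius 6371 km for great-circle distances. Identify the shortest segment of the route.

Leg distances:
A→B: 554.0 km
B→C: 294.3 km
C→D: 687.0 km
D→E: 261.7 km
E→F: 73.2 km
The shortest leg is E–F at 73.2 km.

E–F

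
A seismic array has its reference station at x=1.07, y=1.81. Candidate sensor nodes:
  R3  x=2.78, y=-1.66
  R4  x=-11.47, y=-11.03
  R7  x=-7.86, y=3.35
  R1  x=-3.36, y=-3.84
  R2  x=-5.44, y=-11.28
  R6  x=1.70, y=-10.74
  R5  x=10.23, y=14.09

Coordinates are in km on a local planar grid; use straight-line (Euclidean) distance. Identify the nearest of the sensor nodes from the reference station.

Distances from the reference station (x=1.07, y=1.81):
R3: 3.9 km
R1: 7.2 km
R7: 9.1 km
R6: 12.6 km
R2: 14.6 km
R5: 15.3 km
R4: 17.9 km
The nearest is R3 at 3.9 km.

R3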